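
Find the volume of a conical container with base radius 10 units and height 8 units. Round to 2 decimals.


Shape: cone
Radius r = 10 units, Height h = 8 units
Formula: V = (1/3) * pi * r^2 * h
r^2 = 100
pi * r^2 * h = pi * 100 * 8 = 800 * pi
V = 800 * pi / 3
V = 837.76
837.76 units^3


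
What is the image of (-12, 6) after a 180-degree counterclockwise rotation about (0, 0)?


Transformation: rotation about the origin
Original point: (-12, 6)
Rule for 180 deg: (x, y) -> (-x, -y)
Apply: (-12, 6) -> (12, -6)
(12, -6)


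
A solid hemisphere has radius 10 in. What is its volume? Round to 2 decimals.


Shape: hemisphere (half of a sphere)
Radius r = 10 in
Formula: V = (1/2) * (4/3) * pi * r^3 = (2/3) * pi * r^3
r^3 = 1000
(2/3) * 1000 = 666.666667
V = 666.666667 * pi
V = 2094.4
2094.4 in^3


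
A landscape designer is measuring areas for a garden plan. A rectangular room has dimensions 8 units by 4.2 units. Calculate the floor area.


Shape: rectangle
Length l = 8 units, Width w = 4.2 units
Formula: A = l * w
A = 8 * 4.2
A = 33.6
33.6 units^2


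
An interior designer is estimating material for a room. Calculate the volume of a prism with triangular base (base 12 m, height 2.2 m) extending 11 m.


Shape: triangular prism
Triangle base = 12 m, triangle height = 2.2 m, prism length L = 11 m
Formula: V = (1/2 * b * h_tri) * L
Cross-section area = 0.5 * 12 * 2.2 = 13.2
V = 13.2 * 11
V = 145.2
145.2 m^3


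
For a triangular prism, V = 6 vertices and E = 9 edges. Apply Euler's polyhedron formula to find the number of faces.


Polyhedron: triangular prism
Euler's formula for convex polyhedra: V - E + F = 2
Given: V = 6 vertices and E = 9 edges
Solve for F:
F = 2 + E - V = 2 + 9 - 6 = 5
5 faces


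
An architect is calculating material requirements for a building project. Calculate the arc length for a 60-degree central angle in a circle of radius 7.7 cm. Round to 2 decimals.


Shape: circular arc
Radius r = 7.7 cm, Angle = 60 degrees
Formula: L = (angle/360) * 2 * pi * r
2 * pi * r = 15.4 * pi
L = (60/360) * 15.4 * pi
L = 2.566667 * pi
L = 8.06
8.06 cm


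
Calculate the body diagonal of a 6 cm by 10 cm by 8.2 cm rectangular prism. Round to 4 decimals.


Shape: rectangular box (space diagonal)
l = 6 cm, w = 10 cm, h = 8.2 cm
Visualize: the diagonal of the base, then a right triangle with that diagonal and the height.
Formula: d = sqrt(l^2 + w^2 + h^2)
l^2 + w^2 + h^2 = 36 + 100 + 67.24 = 203.24
d = sqrt(203.24)
d = 14.2562
14.2562 cm


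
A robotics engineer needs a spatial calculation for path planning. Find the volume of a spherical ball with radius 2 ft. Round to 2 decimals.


Shape: sphere
Radius r = 2 ft
Formula: V = (4/3) * pi * r^3
r^3 = 8
(4/3) * 8 = 10.666667
V = 10.666667 * pi
V = 33.51
33.51 ft^3


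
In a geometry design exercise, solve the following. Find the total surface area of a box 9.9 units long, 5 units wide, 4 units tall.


Shape: rectangular prism
l = 9.9 units, w = 5 units, h = 4 units
Formula: SA = 2(lw + lh + wh)
lw = 49.5, lh = 39.6, wh = 20
lw + lh + wh = 109.1
SA = 2 * 109.1
SA = 218.2
218.2 units^2


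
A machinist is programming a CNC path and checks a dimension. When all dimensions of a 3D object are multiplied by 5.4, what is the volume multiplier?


Linear scale factor k = 5.4
Rule: under a linear scaling by k, volumes scale by k^3.
k^3 = 5.4 * 5.4 * 5.4
k^3 = 29.16 * 5.4
k^3 = 157.464
Volume scales by a factor of 157.464.
157.464 (dimensionless)


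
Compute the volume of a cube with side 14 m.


Shape: cube
Side s = 14 m
Formula: V = s^3
V = 14 * 14 * 14
V = 196 * 14
V = 2744
2744 m^3


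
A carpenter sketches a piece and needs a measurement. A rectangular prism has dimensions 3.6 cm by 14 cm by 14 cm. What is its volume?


Shape: rectangular prism
l = 3.6 cm, w = 14 cm, h = 14 cm
Formula: V = l * w * h
V = 3.6 * 14 * 14
V = 50.4 * 14
V = 705.6
705.6 cm^3


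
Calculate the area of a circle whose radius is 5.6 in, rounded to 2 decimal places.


Shape: circle
Radius r = 5.6 in
Formula: A = pi * r^2
r^2 = 5.6^2 = 31.36
A = pi * 31.36
A = 98.52
98.52 in^2


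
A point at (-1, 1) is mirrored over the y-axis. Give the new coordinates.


Transformation: reflection
Original point: (-1, 1)
Rule for reflection over the y-axis: (x, y) -> (-x, y)
Apply: (-1, 1) -> (1, 1)
(1, 1)


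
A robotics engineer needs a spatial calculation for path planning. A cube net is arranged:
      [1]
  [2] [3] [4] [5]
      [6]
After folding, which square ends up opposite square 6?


Net: cross layout. Take square 3 as the base (bottom).
Fold the four squares in the horizontal row up around 3: 2 -> left, 4 -> right, 5 wraps to the top.
Fold 1 and 6 up from 3: 1 -> back, 6 -> front.
Opposite pairs are therefore: (1, 6), (2, 4), (3, 5).
Face 6 is opposite face 1.
face 1


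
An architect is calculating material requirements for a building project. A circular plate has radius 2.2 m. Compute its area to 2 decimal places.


Shape: circle
Radius r = 2.2 m
Formula: A = pi * r^2
r^2 = 2.2^2 = 4.84
A = pi * 4.84
A = 15.21
15.21 m^2


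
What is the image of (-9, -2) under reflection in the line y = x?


Transformation: reflection
Original point: (-9, -2)
Rule for reflection over y = x: (x, y) -> (y, x)
Apply: (-9, -2) -> (-2, -9)
(-2, -9)


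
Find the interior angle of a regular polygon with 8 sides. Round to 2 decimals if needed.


Shape: regular octagon (8 sides)
Formula: interior angle = (n - 2) * 180 / n
(n - 2) = 6
(n - 2) * 180 = 1080
angle = 1080 / 8
angle = 135
135 degrees


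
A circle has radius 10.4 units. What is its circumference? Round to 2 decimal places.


Shape: circle
Radius r = 10.4 units
Formula: C = 2 * pi * r
C = 2 * pi * 10.4
C = 20.8 * pi
C = 65.35
65.35 units


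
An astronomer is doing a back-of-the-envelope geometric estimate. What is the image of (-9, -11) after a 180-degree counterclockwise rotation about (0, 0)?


Transformation: rotation about the origin
Original point: (-9, -11)
Rule for 180 deg: (x, y) -> (-x, -y)
Apply: (-9, -11) -> (9, 11)
(9, 11)


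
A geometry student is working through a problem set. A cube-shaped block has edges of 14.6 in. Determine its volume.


Shape: cube
Side s = 14.6 in
Formula: V = s^3
V = 14.6 * 14.6 * 14.6
V = 213.16 * 14.6
V = 3112.136
3112.136 in^3


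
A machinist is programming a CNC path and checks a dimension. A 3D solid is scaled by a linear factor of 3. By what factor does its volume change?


Linear scale factor k = 3
Rule: under a linear scaling by k, volumes scale by k^3.
k^3 = 3 * 3 * 3
k^3 = 9 * 3
k^3 = 27
Volume scales by a factor of 27.
27 (dimensionless)


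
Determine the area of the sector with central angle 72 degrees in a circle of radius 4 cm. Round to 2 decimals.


Shape: circular sector
Radius r = 4 cm, Angle = 72 degrees
Formula: A = (angle/360) * pi * r^2
r^2 = 16
Fraction of circle = 72/360
A = (72/360) * pi * 16
A = 3.2 * pi
A = 10.05
10.05 cm^2


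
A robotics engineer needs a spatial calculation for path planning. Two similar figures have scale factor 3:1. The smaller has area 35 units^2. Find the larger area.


Linear scale factor k = 3
Original area = 35 units^2
Rule: under a linear scaling by k, areas scale by k^2.
k^2 = 3^2 = 9
New area = 35 * 9
New area = 315
315 units^2


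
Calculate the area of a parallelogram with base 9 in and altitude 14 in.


Shape: parallelogram
Base b = 9 in, Height h = 14 in
Formula: A = b * h
A = 9 * 14
A = 126
126 in^2


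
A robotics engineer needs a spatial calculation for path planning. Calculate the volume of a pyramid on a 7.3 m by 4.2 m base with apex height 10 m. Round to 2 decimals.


Shape: rectangular pyramid
Base: 7.3 m x 4.2 m, Height h = 10 m
Formula: V = (1/3) * base_area * h
base_area = 7.3 * 4.2 = 30.66
base_area * h = 30.66 * 10 = 306.6
V = 306.6 / 3
V = 102.2
102.2 m^3


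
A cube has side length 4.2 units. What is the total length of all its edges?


Shape: cube
Side s = 4.2 units
A cube has 12 edges, all equal.
Formula: total edge length = 12 * s
Total = 12 * 4.2
Total = 50.4
50.4 units


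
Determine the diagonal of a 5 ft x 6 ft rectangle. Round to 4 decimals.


Shape: rectangle (diagonal via Pythagoras)
Sides: 5 ft and 6 ft
Formula: d = sqrt(l^2 + w^2)
l^2 = 25, w^2 = 36
l^2 + w^2 = 61
d = sqrt(61)
d = 7.8102
7.8102 ft


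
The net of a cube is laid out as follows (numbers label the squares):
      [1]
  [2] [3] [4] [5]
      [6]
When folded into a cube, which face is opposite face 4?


Net: cross layout. Take square 3 as the base (bottom).
Fold the four squares in the horizontal row up around 3: 2 -> left, 4 -> right, 5 wraps to the top.
Fold 1 and 6 up from 3: 1 -> back, 6 -> front.
Opposite pairs are therefore: (1, 6), (2, 4), (3, 5).
Face 4 is opposite face 2.
face 2


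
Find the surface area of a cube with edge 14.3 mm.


Shape: cube
Side s = 14.3 mm
A cube has 6 square faces.
Formula: SA = 6 * s^2
s^2 = 204.49
SA = 6 * 204.49
SA = 1226.94
1226.94 mm^2


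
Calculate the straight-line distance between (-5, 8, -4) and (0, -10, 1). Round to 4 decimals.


3D distance between two points
P1 = (-5, 8, -4), P2 = (0, -10, 1)
Formula: d = sqrt((x2-x1)^2 + (y2-y1)^2 + (z2-z1)^2)
dx = 0 - -5 = 5
dy = -10 - 8 = -18
dz = 1 - -4 = 5
dx^2 + dy^2 + dz^2 = 25 + 324 + 25 = 374
d = sqrt(374)
d = 19.3391
19.3391 units


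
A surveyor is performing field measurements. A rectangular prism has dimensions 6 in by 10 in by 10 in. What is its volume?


Shape: rectangular prism
l = 6 in, w = 10 in, h = 10 in
Formula: V = l * w * h
V = 6 * 10 * 10
V = 60 * 10
V = 600
600 in^3


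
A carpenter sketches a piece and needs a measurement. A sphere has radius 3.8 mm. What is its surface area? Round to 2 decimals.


Shape: sphere
Radius r = 3.8 mm
Formula: SA = 4 * pi * r^2
r^2 = 14.44
SA = 4 * pi * 14.44
SA = 57.76 * pi
SA = 181.46
181.46 mm^2


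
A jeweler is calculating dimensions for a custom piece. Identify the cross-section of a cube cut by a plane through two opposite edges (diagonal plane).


Solid: cube
Cutting plane: through two opposite edges (diagonal plane)
Visualize the intersection of the plane with the solid's surface.
The boundary of the cut region is a rectangle.
rectangle


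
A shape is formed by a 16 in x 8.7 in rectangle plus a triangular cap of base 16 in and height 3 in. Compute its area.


Composite shape: rectangle + triangle
Rectangle area = 16 * 8.7 = 139.2
Triangle area = 0.5 * 16 * 3 = 24
Total = 139.2 + 24
Total = 163.2
163.2 in^2


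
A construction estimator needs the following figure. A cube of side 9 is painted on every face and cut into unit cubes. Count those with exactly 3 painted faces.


Large cube: 9 x 9 x 9, cut into unit cubes.
Cubes with 3 painted faces are at the corners. A cube always has 8 corners.
Count = 8
8 unit cubes


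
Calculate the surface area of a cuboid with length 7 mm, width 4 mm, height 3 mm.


Shape: rectangular prism
l = 7 mm, w = 4 mm, h = 3 mm
Formula: SA = 2(lw + lh + wh)
lw = 28, lh = 21, wh = 12
lw + lh + wh = 61
SA = 2 * 61
SA = 122
122 mm^2


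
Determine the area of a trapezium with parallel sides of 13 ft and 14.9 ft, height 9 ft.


Shape: trapezoid
Parallel sides a = 13 ft, b = 14.9 ft; Height h = 9 ft
Formula: A = (a + b) * h / 2
a + b = 13 + 14.9 = 27.9
A = 27.9 * 9 / 2
A = 251.1 / 2
A = 125.55
125.55 ft^2


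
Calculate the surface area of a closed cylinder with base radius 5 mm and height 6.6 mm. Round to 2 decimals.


Shape: closed cylinder
Radius r = 5 mm, Height h = 6.6 mm
Formula: SA = 2*pi*r^2 + 2*pi*r*h = 2*pi*r*(r + h)
r + h = 11.6
2 * r * (r + h) = 2 * 5 * 11.6 = 116
SA = 116 * pi
SA = 364.42
364.42 mm^2


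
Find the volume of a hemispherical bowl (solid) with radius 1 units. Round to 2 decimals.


Shape: hemisphere (half of a sphere)
Radius r = 1 units
Formula: V = (1/2) * (4/3) * pi * r^3 = (2/3) * pi * r^3
r^3 = 1
(2/3) * 1 = 0.666667
V = 0.666667 * pi
V = 2.09
2.09 units^3


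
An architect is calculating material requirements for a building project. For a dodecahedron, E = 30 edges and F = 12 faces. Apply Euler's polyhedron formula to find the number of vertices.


Polyhedron: dodecahedron
Euler's formula for convex polyhedra: V - E + F = 2
Given: E = 30 edges and F = 12 faces
Solve for V:
V = 2 + E - F = 2 + 30 - 12 = 20
20 vertices


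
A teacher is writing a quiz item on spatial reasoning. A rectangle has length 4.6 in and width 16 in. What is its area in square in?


Shape: rectangle
Length l = 4.6 in, Width w = 16 in
Formula: A = l * w
A = 4.6 * 16
A = 73.6
73.6 in^2


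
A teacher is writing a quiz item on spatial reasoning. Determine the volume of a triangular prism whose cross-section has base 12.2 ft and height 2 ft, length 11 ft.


Shape: triangular prism
Triangle base = 12.2 ft, triangle height = 2 ft, prism length L = 11 ft
Formula: V = (1/2 * b * h_tri) * L
Cross-section area = 0.5 * 12.2 * 2 = 12.2
V = 12.2 * 11
V = 134.2
134.2 ft^3


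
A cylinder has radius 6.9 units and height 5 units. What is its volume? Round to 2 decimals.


Shape: cylinder
Radius r = 6.9 units, Height h = 5 units
Formula: V = pi * r^2 * h
r^2 = 47.61
V = pi * 47.61 * 5
V = 238.05 * pi
V = 747.86
747.86 units^3


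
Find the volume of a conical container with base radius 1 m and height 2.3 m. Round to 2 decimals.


Shape: cone
Radius r = 1 m, Height h = 2.3 m
Formula: V = (1/3) * pi * r^2 * h
r^2 = 1
pi * r^2 * h = pi * 1 * 2.3 = 2.3 * pi
V = 2.3 * pi / 3
V = 2.41
2.41 m^3


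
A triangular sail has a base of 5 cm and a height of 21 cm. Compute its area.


Shape: triangle
Base b = 5 cm, Height h = 21 cm
Formula: A = (1/2) * b * h
A = 0.5 * 5 * 21
A = 0.5 * 105
A = 52.5
52.5 cm^2


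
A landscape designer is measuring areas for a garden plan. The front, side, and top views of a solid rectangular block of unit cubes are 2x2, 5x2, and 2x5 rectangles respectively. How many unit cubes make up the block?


Orthographic views of a solid rectangular block:
Front view 2 x 2 -> length = 2, height = 2
Side view 5 x 2 -> width = 5, height = 2 (consistent)
Top view 2 x 5 -> confirms length = 2, width = 5
The block is 2 x 5 x 2.
Total unit cubes = 2 * 5 * 2 = 20
20 unit cubes


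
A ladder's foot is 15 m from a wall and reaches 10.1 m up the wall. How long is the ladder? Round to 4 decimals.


Shape: right triangle
Legs a = 15 m, b = 10.1 m
Formula: c = sqrt(a^2 + b^2)
a^2 = 225, b^2 = 102.01
a^2 + b^2 = 327.01
c = sqrt(327.01)
c = 18.0834
18.0834 m


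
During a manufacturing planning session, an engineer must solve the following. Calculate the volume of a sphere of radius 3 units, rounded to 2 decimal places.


Shape: sphere
Radius r = 3 units
Formula: V = (4/3) * pi * r^3
r^3 = 27
(4/3) * 27 = 36
V = 36 * pi
V = 113.1
113.1 units^3


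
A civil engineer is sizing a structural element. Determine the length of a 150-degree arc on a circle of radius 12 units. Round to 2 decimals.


Shape: circular arc
Radius r = 12 units, Angle = 150 degrees
Formula: L = (angle/360) * 2 * pi * r
2 * pi * r = 24 * pi
L = (150/360) * 24 * pi
L = 10 * pi
L = 31.42
31.42 units


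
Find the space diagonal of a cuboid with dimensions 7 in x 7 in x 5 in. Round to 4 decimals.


Shape: rectangular box (space diagonal)
l = 7 in, w = 7 in, h = 5 in
Visualize: the diagonal of the base, then a right triangle with that diagonal and the height.
Formula: d = sqrt(l^2 + w^2 + h^2)
l^2 + w^2 + h^2 = 49 + 49 + 25 = 123
d = sqrt(123)
d = 11.0905
11.0905 in


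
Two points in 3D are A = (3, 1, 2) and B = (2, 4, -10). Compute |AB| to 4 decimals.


3D distance between two points
P1 = (3, 1, 2), P2 = (2, 4, -10)
Formula: d = sqrt((x2-x1)^2 + (y2-y1)^2 + (z2-z1)^2)
dx = 2 - 3 = -1
dy = 4 - 1 = 3
dz = -10 - 2 = -12
dx^2 + dy^2 + dz^2 = 1 + 9 + 144 = 154
d = sqrt(154)
d = 12.4097
12.4097 units


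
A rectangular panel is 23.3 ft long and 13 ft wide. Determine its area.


Shape: rectangle
Length l = 23.3 ft, Width w = 13 ft
Formula: A = l * w
A = 23.3 * 13
A = 302.9
302.9 ft^2


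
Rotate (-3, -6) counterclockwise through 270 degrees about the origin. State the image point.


Transformation: rotation about the origin
Original point: (-3, -6)
Rule for 270 deg counterclockwise: (x, y) -> (y, -x)
Apply: (-3, -6) -> (-6, 3)
(-6, 3)


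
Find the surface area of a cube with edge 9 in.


Shape: cube
Side s = 9 in
A cube has 6 square faces.
Formula: SA = 6 * s^2
s^2 = 81
SA = 6 * 81
SA = 486
486 in^2


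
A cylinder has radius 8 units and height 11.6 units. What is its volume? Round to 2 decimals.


Shape: cylinder
Radius r = 8 units, Height h = 11.6 units
Formula: V = pi * r^2 * h
r^2 = 64
V = pi * 64 * 11.6
V = 742.4 * pi
V = 2332.32
2332.32 units^3


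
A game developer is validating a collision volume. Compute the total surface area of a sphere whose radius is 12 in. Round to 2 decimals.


Shape: sphere
Radius r = 12 in
Formula: SA = 4 * pi * r^2
r^2 = 144
SA = 4 * pi * 144
SA = 576 * pi
SA = 1809.56
1809.56 in^2


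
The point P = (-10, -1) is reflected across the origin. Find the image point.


Transformation: reflection
Original point: (-10, -1)
Rule for reflection through the origin: (x, y) -> (-x, -y)
Apply: (-10, -1) -> (10, 1)
(10, 1)


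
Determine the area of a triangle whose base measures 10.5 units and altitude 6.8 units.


Shape: triangle
Base b = 10.5 units, Height h = 6.8 units
Formula: A = (1/2) * b * h
A = 0.5 * 10.5 * 6.8
A = 0.5 * 71.4
A = 35.7
35.7 units^2


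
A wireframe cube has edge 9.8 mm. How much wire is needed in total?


Shape: cube
Side s = 9.8 mm
A cube has 12 edges, all equal.
Formula: total edge length = 12 * s
Total = 12 * 9.8
Total = 117.6
117.6 mm


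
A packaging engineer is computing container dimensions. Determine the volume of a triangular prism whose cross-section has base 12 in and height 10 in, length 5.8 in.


Shape: triangular prism
Triangle base = 12 in, triangle height = 10 in, prism length L = 5.8 in
Formula: V = (1/2 * b * h_tri) * L
Cross-section area = 0.5 * 12 * 10 = 60
V = 60 * 5.8
V = 348
348 in^3


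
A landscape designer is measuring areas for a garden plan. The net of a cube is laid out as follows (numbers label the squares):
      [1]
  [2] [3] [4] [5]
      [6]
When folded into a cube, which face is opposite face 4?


Net: cross layout. Take square 3 as the base (bottom).
Fold the four squares in the horizontal row up around 3: 2 -> left, 4 -> right, 5 wraps to the top.
Fold 1 and 6 up from 3: 1 -> back, 6 -> front.
Opposite pairs are therefore: (1, 6), (2, 4), (3, 5).
Face 4 is opposite face 2.
face 2


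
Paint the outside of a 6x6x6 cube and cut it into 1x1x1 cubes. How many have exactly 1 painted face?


Large cube: 6 x 6 x 6, cut into unit cubes.
n = 6, so n - 2 = 4
Cubes with 1 painted face lie in the interior of each face.
A cube has 6 faces; each contributes (n - 2)^2 = 16 such cubes.
Count = 6 * 16 = 96
96 unit cubes


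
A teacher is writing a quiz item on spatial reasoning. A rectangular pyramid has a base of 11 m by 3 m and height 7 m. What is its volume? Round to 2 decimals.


Shape: rectangular pyramid
Base: 11 m x 3 m, Height h = 7 m
Formula: V = (1/3) * base_area * h
base_area = 11 * 3 = 33
base_area * h = 33 * 7 = 231
V = 231 / 3
V = 77
77 m^3


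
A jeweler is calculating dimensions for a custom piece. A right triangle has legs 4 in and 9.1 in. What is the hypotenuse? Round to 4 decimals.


Shape: right triangle
Legs a = 4 in, b = 9.1 in
Formula: c = sqrt(a^2 + b^2)
a^2 = 16, b^2 = 82.81
a^2 + b^2 = 98.81
c = sqrt(98.81)
c = 9.9403
9.9403 in


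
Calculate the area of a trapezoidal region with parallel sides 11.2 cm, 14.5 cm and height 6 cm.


Shape: trapezoid
Parallel sides a = 11.2 cm, b = 14.5 cm; Height h = 6 cm
Formula: A = (a + b) * h / 2
a + b = 11.2 + 14.5 = 25.7
A = 25.7 * 6 / 2
A = 154.2 / 2
A = 77.1
77.1 cm^2


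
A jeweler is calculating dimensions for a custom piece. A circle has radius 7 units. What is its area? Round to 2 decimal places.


Shape: circle
Radius r = 7 units
Formula: A = pi * r^2
r^2 = 7^2 = 49
A = pi * 49
A = 153.94
153.94 units^2


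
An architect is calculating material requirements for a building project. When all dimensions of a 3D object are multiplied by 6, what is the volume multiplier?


Linear scale factor k = 6
Rule: under a linear scaling by k, volumes scale by k^3.
k^3 = 6 * 6 * 6
k^3 = 36 * 6
k^3 = 216
Volume scales by a factor of 216.
216 (dimensionless)


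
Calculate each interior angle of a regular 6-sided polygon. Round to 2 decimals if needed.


Shape: regular hexagon (6 sides)
Formula: interior angle = (n - 2) * 180 / n
(n - 2) = 4
(n - 2) * 180 = 720
angle = 720 / 6
angle = 120
120 degrees


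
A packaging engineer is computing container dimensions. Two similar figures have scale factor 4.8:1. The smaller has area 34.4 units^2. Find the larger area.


Linear scale factor k = 4.8
Original area = 34.4 units^2
Rule: under a linear scaling by k, areas scale by k^2.
k^2 = 4.8^2 = 23.04
New area = 34.4 * 23.04
New area = 792.576
792.576 units^2


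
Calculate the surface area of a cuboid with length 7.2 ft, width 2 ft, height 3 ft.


Shape: rectangular prism
l = 7.2 ft, w = 2 ft, h = 3 ft
Formula: SA = 2(lw + lh + wh)
lw = 14.4, lh = 21.6, wh = 6
lw + lh + wh = 42
SA = 2 * 42
SA = 84
84 ft^2


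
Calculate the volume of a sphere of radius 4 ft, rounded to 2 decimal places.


Shape: sphere
Radius r = 4 ft
Formula: V = (4/3) * pi * r^3
r^3 = 64
(4/3) * 64 = 85.333333
V = 85.333333 * pi
V = 268.08
268.08 ft^3


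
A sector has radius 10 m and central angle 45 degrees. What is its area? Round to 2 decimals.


Shape: circular sector
Radius r = 10 m, Angle = 45 degrees
Formula: A = (angle/360) * pi * r^2
r^2 = 100
Fraction of circle = 45/360
A = (45/360) * pi * 100
A = 12.5 * pi
A = 39.27
39.27 m^2


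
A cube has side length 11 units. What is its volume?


Shape: cube
Side s = 11 units
Formula: V = s^3
V = 11 * 11 * 11
V = 121 * 11
V = 1331
1331 units^3


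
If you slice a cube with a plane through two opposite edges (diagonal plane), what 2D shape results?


Solid: cube
Cutting plane: through two opposite edges (diagonal plane)
Visualize the intersection of the plane with the solid's surface.
The boundary of the cut region is a rectangle.
rectangle


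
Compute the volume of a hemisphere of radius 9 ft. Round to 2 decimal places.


Shape: hemisphere (half of a sphere)
Radius r = 9 ft
Formula: V = (1/2) * (4/3) * pi * r^3 = (2/3) * pi * r^3
r^3 = 729
(2/3) * 729 = 486
V = 486 * pi
V = 1526.81
1526.81 ft^3


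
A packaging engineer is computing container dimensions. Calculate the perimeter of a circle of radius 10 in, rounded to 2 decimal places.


Shape: circle
Radius r = 10 in
Formula: C = 2 * pi * r
C = 2 * pi * 10
C = 20 * pi
C = 62.83
62.83 in


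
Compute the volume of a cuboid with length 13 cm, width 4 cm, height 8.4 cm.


Shape: rectangular prism
l = 13 cm, w = 4 cm, h = 8.4 cm
Formula: V = l * w * h
V = 13 * 4 * 8.4
V = 52 * 8.4
V = 436.8
436.8 cm^3


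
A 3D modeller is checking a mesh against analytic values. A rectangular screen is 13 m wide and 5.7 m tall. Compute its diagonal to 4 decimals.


Shape: rectangle (diagonal via Pythagoras)
Sides: 13 m and 5.7 m
Formula: d = sqrt(l^2 + w^2)
l^2 = 169, w^2 = 32.49
l^2 + w^2 = 201.49
d = sqrt(201.49)
d = 14.1947
14.1947 m


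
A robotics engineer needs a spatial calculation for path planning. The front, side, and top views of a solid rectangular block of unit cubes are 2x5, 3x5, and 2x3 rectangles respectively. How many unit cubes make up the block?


Orthographic views of a solid rectangular block:
Front view 2 x 5 -> length = 2, height = 5
Side view 3 x 5 -> width = 3, height = 5 (consistent)
Top view 2 x 3 -> confirms length = 2, width = 3
The block is 2 x 3 x 5.
Total unit cubes = 2 * 3 * 5 = 30
30 unit cubes


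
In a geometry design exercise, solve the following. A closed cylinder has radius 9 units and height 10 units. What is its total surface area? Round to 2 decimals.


Shape: closed cylinder
Radius r = 9 units, Height h = 10 units
Formula: SA = 2*pi*r^2 + 2*pi*r*h = 2*pi*r*(r + h)
r + h = 19
2 * r * (r + h) = 2 * 9 * 19 = 342
SA = 342 * pi
SA = 1074.42
1074.42 units^2


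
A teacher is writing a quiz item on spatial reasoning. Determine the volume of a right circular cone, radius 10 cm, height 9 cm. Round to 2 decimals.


Shape: cone
Radius r = 10 cm, Height h = 9 cm
Formula: V = (1/3) * pi * r^2 * h
r^2 = 100
pi * r^2 * h = pi * 100 * 9 = 900 * pi
V = 900 * pi / 3
V = 942.48
942.48 cm^3


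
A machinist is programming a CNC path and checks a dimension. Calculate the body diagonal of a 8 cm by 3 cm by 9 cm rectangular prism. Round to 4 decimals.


Shape: rectangular box (space diagonal)
l = 8 cm, w = 3 cm, h = 9 cm
Visualize: the diagonal of the base, then a right triangle with that diagonal and the height.
Formula: d = sqrt(l^2 + w^2 + h^2)
l^2 + w^2 + h^2 = 64 + 9 + 81 = 154
d = sqrt(154)
d = 12.4097
12.4097 cm


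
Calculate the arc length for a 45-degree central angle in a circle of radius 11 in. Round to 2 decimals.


Shape: circular arc
Radius r = 11 in, Angle = 45 degrees
Formula: L = (angle/360) * 2 * pi * r
2 * pi * r = 22 * pi
L = (45/360) * 22 * pi
L = 2.75 * pi
L = 8.64
8.64 in


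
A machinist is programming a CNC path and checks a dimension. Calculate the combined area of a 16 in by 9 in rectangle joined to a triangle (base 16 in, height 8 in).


Composite shape: rectangle + triangle
Rectangle area = 16 * 9 = 144
Triangle area = 0.5 * 16 * 8 = 64
Total = 144 + 64
Total = 208
208 in^2


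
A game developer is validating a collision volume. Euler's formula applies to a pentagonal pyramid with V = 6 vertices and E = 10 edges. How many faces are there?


Polyhedron: pentagonal pyramid
Euler's formula for convex polyhedra: V - E + F = 2
Given: V = 6 vertices and E = 10 edges
Solve for F:
F = 2 + E - V = 2 + 10 - 6 = 6
6 faces


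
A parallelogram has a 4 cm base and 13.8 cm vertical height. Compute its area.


Shape: parallelogram
Base b = 4 cm, Height h = 13.8 cm
Formula: A = b * h
A = 4 * 13.8
A = 55.2
55.2 cm^2


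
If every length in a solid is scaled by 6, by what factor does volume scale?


Linear scale factor k = 6
Rule: under a linear scaling by k, volumes scale by k^3.
k^3 = 6 * 6 * 6
k^3 = 36 * 6
k^3 = 216
Volume scales by a factor of 216.
216 (dimensionless)


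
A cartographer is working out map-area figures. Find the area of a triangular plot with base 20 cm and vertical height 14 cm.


Shape: triangle
Base b = 20 cm, Height h = 14 cm
Formula: A = (1/2) * b * h
A = 0.5 * 20 * 14
A = 0.5 * 280
A = 140
140 cm^2


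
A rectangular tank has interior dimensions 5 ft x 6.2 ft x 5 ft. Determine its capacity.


Shape: rectangular prism
l = 5 ft, w = 6.2 ft, h = 5 ft
Formula: V = l * w * h
V = 5 * 6.2 * 5
V = 31 * 5
V = 155
155 ft^3


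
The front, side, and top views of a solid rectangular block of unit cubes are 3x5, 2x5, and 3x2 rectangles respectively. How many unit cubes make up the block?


Orthographic views of a solid rectangular block:
Front view 3 x 5 -> length = 3, height = 5
Side view 2 x 5 -> width = 2, height = 5 (consistent)
Top view 3 x 2 -> confirms length = 3, width = 2
The block is 3 x 2 x 5.
Total unit cubes = 3 * 2 * 5 = 30
30 unit cubes


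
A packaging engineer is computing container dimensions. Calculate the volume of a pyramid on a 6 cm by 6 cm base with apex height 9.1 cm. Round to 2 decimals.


Shape: rectangular pyramid
Base: 6 cm x 6 cm, Height h = 9.1 cm
Formula: V = (1/3) * base_area * h
base_area = 6 * 6 = 36
base_area * h = 36 * 9.1 = 327.6
V = 327.6 / 3
V = 109.2
109.2 cm^3


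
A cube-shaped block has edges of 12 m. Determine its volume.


Shape: cube
Side s = 12 m
Formula: V = s^3
V = 12 * 12 * 12
V = 144 * 12
V = 1728
1728 m^3


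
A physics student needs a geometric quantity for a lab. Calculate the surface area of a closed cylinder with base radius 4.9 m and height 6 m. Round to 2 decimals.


Shape: closed cylinder
Radius r = 4.9 m, Height h = 6 m
Formula: SA = 2*pi*r^2 + 2*pi*r*h = 2*pi*r*(r + h)
r + h = 10.9
2 * r * (r + h) = 2 * 4.9 * 10.9 = 106.82
SA = 106.82 * pi
SA = 335.58
335.58 m^2


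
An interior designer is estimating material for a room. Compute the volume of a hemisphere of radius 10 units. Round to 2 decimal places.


Shape: hemisphere (half of a sphere)
Radius r = 10 units
Formula: V = (1/2) * (4/3) * pi * r^3 = (2/3) * pi * r^3
r^3 = 1000
(2/3) * 1000 = 666.666667
V = 666.666667 * pi
V = 2094.4
2094.4 units^3


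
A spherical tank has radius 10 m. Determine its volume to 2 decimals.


Shape: sphere
Radius r = 10 m
Formula: V = (4/3) * pi * r^3
r^3 = 1000
(4/3) * 1000 = 1333.333333
V = 1333.333333 * pi
V = 4188.79
4188.79 m^3


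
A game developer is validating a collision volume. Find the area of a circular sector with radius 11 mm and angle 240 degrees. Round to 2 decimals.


Shape: circular sector
Radius r = 11 mm, Angle = 240 degrees
Formula: A = (angle/360) * pi * r^2
r^2 = 121
Fraction of circle = 240/360
A = (240/360) * pi * 121
A = 80.666667 * pi
A = 253.42
253.42 mm^2


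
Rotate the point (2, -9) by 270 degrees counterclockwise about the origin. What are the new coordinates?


Transformation: rotation about the origin
Original point: (2, -9)
Rule for 270 deg counterclockwise: (x, y) -> (y, -x)
Apply: (2, -9) -> (-9, -2)
(-9, -2)


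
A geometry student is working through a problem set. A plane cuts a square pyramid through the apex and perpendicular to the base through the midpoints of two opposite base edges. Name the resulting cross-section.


Solid: square pyramid
Cutting plane: through the apex and perpendicular to the base through the midpoints of two opposite base edges
Visualize the intersection of the plane with the solid's surface.
The boundary of the cut region is a isosceles triangle.
isosceles triangle


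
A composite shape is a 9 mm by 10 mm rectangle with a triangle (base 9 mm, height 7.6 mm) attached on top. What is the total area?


Composite shape: rectangle + triangle
Rectangle area = 9 * 10 = 90
Triangle area = 0.5 * 9 * 7.6 = 34.2
Total = 90 + 34.2
Total = 124.2
124.2 mm^2


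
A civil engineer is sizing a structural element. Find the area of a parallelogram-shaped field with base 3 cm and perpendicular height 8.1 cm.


Shape: parallelogram
Base b = 3 cm, Height h = 8.1 cm
Formula: A = b * h
A = 3 * 8.1
A = 24.3
24.3 cm^2


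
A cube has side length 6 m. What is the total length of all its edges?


Shape: cube
Side s = 6 m
A cube has 12 edges, all equal.
Formula: total edge length = 12 * s
Total = 12 * 6
Total = 72
72 m


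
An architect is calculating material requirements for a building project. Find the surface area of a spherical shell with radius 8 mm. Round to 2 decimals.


Shape: sphere
Radius r = 8 mm
Formula: SA = 4 * pi * r^2
r^2 = 64
SA = 4 * pi * 64
SA = 256 * pi
SA = 804.25
804.25 mm^2


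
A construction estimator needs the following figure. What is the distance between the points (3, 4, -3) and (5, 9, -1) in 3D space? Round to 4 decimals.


3D distance between two points
P1 = (3, 4, -3), P2 = (5, 9, -1)
Formula: d = sqrt((x2-x1)^2 + (y2-y1)^2 + (z2-z1)^2)
dx = 5 - 3 = 2
dy = 9 - 4 = 5
dz = -1 - -3 = 2
dx^2 + dy^2 + dz^2 = 4 + 25 + 4 = 33
d = sqrt(33)
d = 5.7446
5.7446 units


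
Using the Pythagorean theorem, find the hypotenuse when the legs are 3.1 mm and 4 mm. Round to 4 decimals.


Shape: right triangle
Legs a = 3.1 mm, b = 4 mm
Formula: c = sqrt(a^2 + b^2)
a^2 = 9.61, b^2 = 16
a^2 + b^2 = 25.61
c = sqrt(25.61)
c = 5.0606
5.0606 mm


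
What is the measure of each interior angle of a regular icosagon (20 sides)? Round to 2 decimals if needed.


Shape: regular icosagon (20 sides)
Formula: interior angle = (n - 2) * 180 / n
(n - 2) = 18
(n - 2) * 180 = 3240
angle = 3240 / 20
angle = 162
162 degrees


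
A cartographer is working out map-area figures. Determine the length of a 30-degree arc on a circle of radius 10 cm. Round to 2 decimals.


Shape: circular arc
Radius r = 10 cm, Angle = 30 degrees
Formula: L = (angle/360) * 2 * pi * r
2 * pi * r = 20 * pi
L = (30/360) * 20 * pi
L = 1.666667 * pi
L = 5.24
5.24 cm


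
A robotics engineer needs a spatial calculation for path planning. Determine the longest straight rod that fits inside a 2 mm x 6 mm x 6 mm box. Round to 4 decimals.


Shape: rectangular box (space diagonal)
l = 2 mm, w = 6 mm, h = 6 mm
Visualize: the diagonal of the base, then a right triangle with that diagonal and the height.
Formula: d = sqrt(l^2 + w^2 + h^2)
l^2 + w^2 + h^2 = 4 + 36 + 36 = 76
d = sqrt(76)
d = 8.7178
8.7178 mm


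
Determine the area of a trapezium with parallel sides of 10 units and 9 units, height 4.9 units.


Shape: trapezoid
Parallel sides a = 10 units, b = 9 units; Height h = 4.9 units
Formula: A = (a + b) * h / 2
a + b = 10 + 9 = 19
A = 19 * 4.9 / 2
A = 93.1 / 2
A = 46.55
46.55 units^2


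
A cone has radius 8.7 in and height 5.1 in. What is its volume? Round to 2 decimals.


Shape: cone
Radius r = 8.7 in, Height h = 5.1 in
Formula: V = (1/3) * pi * r^2 * h
r^2 = 75.69
pi * r^2 * h = pi * 75.69 * 5.1 = 386.019 * pi
V = 386.019 * pi / 3
V = 404.24
404.24 in^3


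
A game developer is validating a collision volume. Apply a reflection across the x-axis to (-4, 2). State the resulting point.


Transformation: reflection
Original point: (-4, 2)
Rule for reflection over the x-axis: (x, y) -> (x, -y)
Apply: (-4, 2) -> (-4, -2)
(-4, -2)


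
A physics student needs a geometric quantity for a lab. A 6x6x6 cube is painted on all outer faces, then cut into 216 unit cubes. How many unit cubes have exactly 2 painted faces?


Large cube: 6 x 6 x 6, cut into unit cubes.
n = 6, so n - 2 = 4
Cubes with 2 painted faces lie along the edges, excluding corners.
A cube has 12 edges; each contributes (n - 2) = 4 such cubes.
Count = 12 * 4 = 48
48 unit cubes


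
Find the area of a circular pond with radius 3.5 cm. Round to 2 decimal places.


Shape: circle
Radius r = 3.5 cm
Formula: A = pi * r^2
r^2 = 3.5^2 = 12.25
A = pi * 12.25
A = 38.48
38.48 cm^2


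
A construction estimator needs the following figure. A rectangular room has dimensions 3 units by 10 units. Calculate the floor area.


Shape: rectangle
Length l = 3 units, Width w = 10 units
Formula: A = l * w
A = 3 * 10
A = 30
30 units^2


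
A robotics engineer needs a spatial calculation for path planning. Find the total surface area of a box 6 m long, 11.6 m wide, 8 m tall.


Shape: rectangular prism
l = 6 m, w = 11.6 m, h = 8 m
Formula: SA = 2(lw + lh + wh)
lw = 69.6, lh = 48, wh = 92.8
lw + lh + wh = 210.4
SA = 2 * 210.4
SA = 420.8
420.8 m^2


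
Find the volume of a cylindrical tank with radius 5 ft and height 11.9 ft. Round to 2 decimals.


Shape: cylinder
Radius r = 5 ft, Height h = 11.9 ft
Formula: V = pi * r^2 * h
r^2 = 25
V = pi * 25 * 11.9
V = 297.5 * pi
V = 934.62
934.62 ft^3


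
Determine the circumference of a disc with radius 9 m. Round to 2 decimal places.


Shape: circle
Radius r = 9 m
Formula: C = 2 * pi * r
C = 2 * pi * 9
C = 18 * pi
C = 56.55
56.55 m


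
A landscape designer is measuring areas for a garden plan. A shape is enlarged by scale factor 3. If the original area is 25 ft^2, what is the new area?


Linear scale factor k = 3
Original area = 25 ft^2
Rule: under a linear scaling by k, areas scale by k^2.
k^2 = 3^2 = 9
New area = 25 * 9
New area = 225
225 ft^2


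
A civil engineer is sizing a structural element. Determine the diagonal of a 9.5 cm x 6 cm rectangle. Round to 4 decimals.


Shape: rectangle (diagonal via Pythagoras)
Sides: 9.5 cm and 6 cm
Formula: d = sqrt(l^2 + w^2)
l^2 = 90.25, w^2 = 36
l^2 + w^2 = 126.25
d = sqrt(126.25)
d = 11.2361
11.2361 cm


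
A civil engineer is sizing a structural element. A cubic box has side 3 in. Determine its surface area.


Shape: cube
Side s = 3 in
A cube has 6 square faces.
Formula: SA = 6 * s^2
s^2 = 9
SA = 6 * 9
SA = 54
54 in^2


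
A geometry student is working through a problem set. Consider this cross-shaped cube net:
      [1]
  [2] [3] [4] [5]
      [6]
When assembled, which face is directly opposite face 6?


Net: cross layout. Take square 3 as the base (bottom).
Fold the four squares in the horizontal row up around 3: 2 -> left, 4 -> right, 5 wraps to the top.
Fold 1 and 6 up from 3: 1 -> back, 6 -> front.
Opposite pairs are therefore: (1, 6), (2, 4), (3, 5).
Face 6 is opposite face 1.
face 1


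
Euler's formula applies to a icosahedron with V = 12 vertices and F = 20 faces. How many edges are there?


Polyhedron: icosahedron
Euler's formula for convex polyhedra: V - E + F = 2
Given: V = 12 vertices and F = 20 faces
Solve for E:
E = V + F - 2 = 12 + 20 - 2 = 30
30 edges


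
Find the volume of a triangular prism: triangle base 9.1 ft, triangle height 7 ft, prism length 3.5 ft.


Shape: triangular prism
Triangle base = 9.1 ft, triangle height = 7 ft, prism length L = 3.5 ft
Formula: V = (1/2 * b * h_tri) * L
Cross-section area = 0.5 * 9.1 * 7 = 31.85
V = 31.85 * 3.5
V = 111.475
111.475 ft^3


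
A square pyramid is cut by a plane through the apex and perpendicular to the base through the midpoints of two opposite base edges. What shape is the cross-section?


Solid: square pyramid
Cutting plane: through the apex and perpendicular to the base through the midpoints of two opposite base edges
Visualize the intersection of the plane with the solid's surface.
The boundary of the cut region is a isosceles triangle.
isosceles triangle


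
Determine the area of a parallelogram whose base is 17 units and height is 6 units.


Shape: parallelogram
Base b = 17 units, Height h = 6 units
Formula: A = b * h
A = 17 * 6
A = 102
102 units^2


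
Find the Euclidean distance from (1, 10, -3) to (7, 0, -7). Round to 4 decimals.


3D distance between two points
P1 = (1, 10, -3), P2 = (7, 0, -7)
Formula: d = sqrt((x2-x1)^2 + (y2-y1)^2 + (z2-z1)^2)
dx = 7 - 1 = 6
dy = 0 - 10 = -10
dz = -7 - -3 = -4
dx^2 + dy^2 + dz^2 = 36 + 100 + 16 = 152
d = sqrt(152)
d = 12.3288
12.3288 units


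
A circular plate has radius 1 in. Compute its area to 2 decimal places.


Shape: circle
Radius r = 1 in
Formula: A = pi * r^2
r^2 = 1^2 = 1
A = pi * 1
A = 3.14
3.14 in^2


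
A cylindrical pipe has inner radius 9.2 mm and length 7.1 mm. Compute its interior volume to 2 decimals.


Shape: cylinder
Radius r = 9.2 mm, Height h = 7.1 mm
Formula: V = pi * r^2 * h
r^2 = 84.64
V = pi * 84.64 * 7.1
V = 600.944 * pi
V = 1887.92
1887.92 mm^3


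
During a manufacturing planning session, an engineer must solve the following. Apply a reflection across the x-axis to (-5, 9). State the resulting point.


Transformation: reflection
Original point: (-5, 9)
Rule for reflection over the x-axis: (x, y) -> (x, -y)
Apply: (-5, 9) -> (-5, -9)
(-5, -9)


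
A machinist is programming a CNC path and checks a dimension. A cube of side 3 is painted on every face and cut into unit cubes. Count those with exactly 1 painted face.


Large cube: 3 x 3 x 3, cut into unit cubes.
n = 3, so n - 2 = 1
Cubes with 1 painted face lie in the interior of each face.
A cube has 6 faces; each contributes (n - 2)^2 = 1 such cubes.
Count = 6 * 1 = 6
6 unit cubes


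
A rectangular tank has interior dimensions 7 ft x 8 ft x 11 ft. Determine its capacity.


Shape: rectangular prism
l = 7 ft, w = 8 ft, h = 11 ft
Formula: V = l * w * h
V = 7 * 8 * 11
V = 56 * 11
V = 616
616 ft^3


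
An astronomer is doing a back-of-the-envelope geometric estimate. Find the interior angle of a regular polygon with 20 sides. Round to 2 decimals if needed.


Shape: regular icosagon (20 sides)
Formula: interior angle = (n - 2) * 180 / n
(n - 2) = 18
(n - 2) * 180 = 3240
angle = 3240 / 20
angle = 162
162 degrees
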